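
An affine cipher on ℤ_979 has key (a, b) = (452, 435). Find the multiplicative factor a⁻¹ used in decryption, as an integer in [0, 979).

496

Extended Euclidean algorithm:
979 = 2×452 + 75
452 = 6×75 + 2
75 = 37×2 + 1
2 = 2×1 + 0
Since gcd(452, 979) = 1, back-substitute to write 1 as a combination:
1 = 75 − 37·2
1 = −37·452 + 223·75
1 = 223·979 − 483·452
So 452·(-483) ≡ 1 (mod 979), and -483 ≡ 496 (mod 979).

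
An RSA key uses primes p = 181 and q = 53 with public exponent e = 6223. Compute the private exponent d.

φ(n) = (p−1)(q−1) = 180·52 = 9360.
Need d with 6223·d ≡ 1 (mod 9360). Apply the extended Euclidean algorithm:
9360 = 1×6223 + 3137
6223 = 1×3137 + 3086
3137 = 1×3086 + 51
3086 = 60×51 + 26
51 = 1×26 + 25
26 = 1×25 + 1
25 = 25×1 + 0
Back-substitute:
1 = 26 − 25
1 = −51 + 2·26
1 = 2·3086 − 121·51
1 = −121·3137 + 123·3086
1 = 123·6223 − 244·3137
1 = −244·9360 + 367·6223
So 6223·367 ≡ 1 (mod 9360), hence d = 367.

367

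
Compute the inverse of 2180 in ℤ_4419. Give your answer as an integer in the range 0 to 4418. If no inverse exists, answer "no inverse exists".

2921

gcd(4419, 2180) by repeated division:
4419 = 2*2180 + 59
2180 = 36*59 + 56
59 = 1*56 + 3
56 = 18*3 + 2
3 = 1*2 + 1
2 = 2*1 + 0
Since gcd(2180, 4419) = 1, back-substitute to write 1 as a combination:
1 = 3 − 2
1 = −56 + 19·3
1 = 19·59 − 20·56
1 = −20·2180 + 739·59
1 = 739·4419 − 1498·2180
Thus 2180·(-1498) ≡ 1 (mod 4419); reducing, -1498 mod 4419 = 2921.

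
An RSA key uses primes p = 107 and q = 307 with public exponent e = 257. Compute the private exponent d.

φ(n) = (p−1)(q−1) = 106·306 = 32436.
Need d with 257·d ≡ 1 (mod 32436). Apply the extended Euclidean algorithm:
32436 = 126*257 + 54
257 = 4*54 + 41
54 = 1*41 + 13
41 = 3*13 + 2
13 = 6*2 + 1
2 = 2*1 + 0
Back-substitute:
1 = 13 − 6·2
1 = −6·41 + 19·13
1 = 19·54 − 25·41
1 = −25·257 + 119·54
1 = 119·32436 − 15019·257
So 257·(-15019) ≡ 1 (mod 32436), hence d ≡ -15019 ≡ 17417 (mod 32436).

17417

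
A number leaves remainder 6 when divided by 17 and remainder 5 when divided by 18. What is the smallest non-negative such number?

Write x = 6 + 17·k. Then 17·k ≡ 5 − 6 ≡ 17 (mod 18).
Need 17⁻¹ mod 18. Extended Euclid on (18, 17):
18 = 1×17 + 1
17 = 17×1 + 0
Back-substitute:
1 = 18 − 17
17⁻¹ ≡ 17 (mod 18), so k ≡ 17·17 ≡ 1 (mod 18).
x = 6 + 17·1 = 23.

23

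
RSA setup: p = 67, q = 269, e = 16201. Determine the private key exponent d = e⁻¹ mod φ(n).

5329

φ(n) = (p−1)(q−1) = 66·268 = 17688.
Need d with 16201·d ≡ 1 (mod 17688). Apply the extended Euclidean algorithm:
17688 = 1·16201 + 1487
16201 = 10·1487 + 1331
1487 = 1·1331 + 156
1331 = 8·156 + 83
156 = 1·83 + 73
83 = 1·73 + 10
73 = 7·10 + 3
10 = 3·3 + 1
3 = 3·1 + 0
Back-substitute:
1 = 10 − 3·3
1 = −3·73 + 22·10
1 = 22·83 − 25·73
1 = −25·156 + 47·83
1 = 47·1331 − 401·156
1 = −401·1487 + 448·1331
1 = 448·16201 − 4881·1487
1 = −4881·17688 + 5329·16201
So 16201·5329 ≡ 1 (mod 17688), hence d = 5329.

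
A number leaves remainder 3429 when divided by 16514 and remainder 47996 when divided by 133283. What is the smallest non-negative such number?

Write x = 3429 + 16514·k. Then 16514·k ≡ 47996 − 3429 ≡ 44567 (mod 133283).
Need 16514⁻¹ mod 133283. Extended Euclid on (133283, 16514):
133283 = 8*16514 + 1171
16514 = 14*1171 + 120
1171 = 9*120 + 91
120 = 1*91 + 29
91 = 3*29 + 4
29 = 7*4 + 1
4 = 4*1 + 0
Back-substitute:
1 = 29 − 7·4
1 = −7·91 + 22·29
1 = 22·120 − 29·91
1 = −29·1171 + 283·120
1 = 283·16514 − 3991·1171
1 = −3991·133283 + 32211·16514
16514⁻¹ ≡ 32211 (mod 133283), so k ≡ 32211·44567 ≡ 89727 (mod 133283).
x = 3429 + 16514·89727 = 1481755107.

1481755107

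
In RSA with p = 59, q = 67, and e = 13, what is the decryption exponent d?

589

φ(n) = (p−1)(q−1) = 58·66 = 3828.
Need d with 13·d ≡ 1 (mod 3828). Apply the extended Euclidean algorithm:
3828 = 294*13 + 6
13 = 2*6 + 1
6 = 6*1 + 0
Back-substitute:
1 = 13 − 2·6
1 = −2·3828 + 589·13
So 13·589 ≡ 1 (mod 3828), hence d = 589.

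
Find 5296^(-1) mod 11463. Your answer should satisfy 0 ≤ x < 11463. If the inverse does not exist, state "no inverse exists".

Extended Euclidean algorithm:
11463 = 2*5296 + 871
5296 = 6*871 + 70
871 = 12*70 + 31
70 = 2*31 + 8
31 = 3*8 + 7
8 = 1*7 + 1
7 = 7*1 + 0
gcd = 1, so the inverse exists. Back-substitute:
1 = 8 − 7
1 = −31 + 4·8
1 = 4·70 − 9·31
1 = −9·871 + 112·70
1 = 112·5296 − 681·871
1 = −681·11463 + 1474·5296
So 5296·1474 ≡ 1 (mod 11463).

1474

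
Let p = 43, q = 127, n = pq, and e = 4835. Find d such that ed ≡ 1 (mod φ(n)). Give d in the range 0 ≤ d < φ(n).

3335

φ(n) = (p−1)(q−1) = 42·126 = 5292.
Need d with 4835·d ≡ 1 (mod 5292). Apply the extended Euclidean algorithm:
5292 = 1×4835 + 457
4835 = 10×457 + 265
457 = 1×265 + 192
265 = 1×192 + 73
192 = 2×73 + 46
73 = 1×46 + 27
46 = 1×27 + 19
27 = 1×19 + 8
19 = 2×8 + 3
8 = 2×3 + 2
3 = 1×2 + 1
2 = 2×1 + 0
Back-substitute:
1 = 3 − 2
1 = −8 + 3·3
1 = 3·19 − 7·8
1 = −7·27 + 10·19
1 = 10·46 − 17·27
1 = −17·73 + 27·46
1 = 27·192 − 71·73
1 = −71·265 + 98·192
1 = 98·457 − 169·265
1 = −169·4835 + 1788·457
1 = 1788·5292 − 1957·4835
So 4835·(-1957) ≡ 1 (mod 5292), hence d ≡ -1957 ≡ 3335 (mod 5292).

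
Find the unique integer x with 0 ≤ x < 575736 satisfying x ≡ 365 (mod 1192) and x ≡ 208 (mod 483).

Write x = 365 + 1192·k. Then 1192·k ≡ 208 − 365 ≡ 326 (mod 483).
Need 1192⁻¹ mod 483. Extended Euclid on (483, 226):
483 = 2*226 + 31
226 = 7*31 + 9
31 = 3*9 + 4
9 = 2*4 + 1
4 = 4*1 + 0
Back-substitute:
1 = 9 − 2·4
1 = −2·31 + 7·9
1 = 7·226 − 51·31
1 = −51·483 + 109·226
1192⁻¹ ≡ 109 (mod 483), so k ≡ 109·326 ≡ 275 (mod 483).
x = 365 + 1192·275 = 328165.

328165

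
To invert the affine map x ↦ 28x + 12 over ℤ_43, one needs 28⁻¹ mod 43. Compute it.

20

Apply the Euclidean algorithm to 43 and 28:
43 = 1*28 + 15
28 = 1*15 + 13
15 = 1*13 + 2
13 = 6*2 + 1
2 = 2*1 + 0
Since gcd(28, 43) = 1, back-substitute to write 1 as a combination:
1 = 13 − 6·2
1 = −6·15 + 7·13
1 = 7·28 − 13·15
1 = −13·43 + 20·28
So 28·20 ≡ 1 (mod 43).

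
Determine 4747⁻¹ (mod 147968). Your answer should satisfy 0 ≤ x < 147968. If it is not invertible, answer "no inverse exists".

Extended Euclidean algorithm:
147968 = 31×4747 + 811
4747 = 5×811 + 692
811 = 1×692 + 119
692 = 5×119 + 97
119 = 1×97 + 22
97 = 4×22 + 9
22 = 2×9 + 4
9 = 2×4 + 1
4 = 4×1 + 0
Since gcd(4747, 147968) = 1, back-substitute to write 1 as a combination:
1 = 9 − 2·4
1 = −2·22 + 5·9
1 = 5·97 − 22·22
1 = −22·119 + 27·97
1 = 27·692 − 157·119
1 = −157·811 + 184·692
1 = 184·4747 − 1077·811
1 = −1077·147968 + 33571·4747
So 4747·33571 ≡ 1 (mod 147968).

33571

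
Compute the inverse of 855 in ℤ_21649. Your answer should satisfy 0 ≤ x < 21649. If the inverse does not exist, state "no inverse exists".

Apply the Euclidean algorithm to 21649 and 855:
21649 = 25*855 + 274
855 = 3*274 + 33
274 = 8*33 + 10
33 = 3*10 + 3
10 = 3*3 + 1
3 = 3*1 + 0
gcd = 1, so the inverse exists. Back-substitute:
1 = 10 − 3·3
1 = −3·33 + 10·10
1 = 10·274 − 83·33
1 = −83·855 + 259·274
1 = 259·21649 − 6558·855
So 855·(-6558) ≡ 1 (mod 21649), and -6558 ≡ 15091 (mod 21649).

15091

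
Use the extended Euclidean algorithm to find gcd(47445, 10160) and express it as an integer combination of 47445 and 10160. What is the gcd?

5

Repeated division:
47445 = 4*10160 + 6805
10160 = 1*6805 + 3355
6805 = 2*3355 + 95
3355 = 35*95 + 30
95 = 3*30 + 5
30 = 6*5 + 0
gcd(47445, 10160) = 5.
Working backward:
5 = 95 − 3·30
5 = −3·3355 + 106·95
5 = 106·6805 − 215·3355
5 = −215·10160 + 321·6805
5 = 321·47445 − 1499·10160
So 5 = (321)·47445 + (-1499)·10160.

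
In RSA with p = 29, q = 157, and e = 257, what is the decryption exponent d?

φ(n) = (p−1)(q−1) = 28·156 = 4368.
Need d with 257·d ≡ 1 (mod 4368). Apply the extended Euclidean algorithm:
4368 = 16·257 + 256
257 = 1·256 + 1
256 = 256·1 + 0
Back-substitute:
1 = 257 − 256
1 = −4368 + 17·257
So 257·17 ≡ 1 (mod 4368), hence d = 17.

17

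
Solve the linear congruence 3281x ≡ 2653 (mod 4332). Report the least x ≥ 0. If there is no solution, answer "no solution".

929

First find gcd(3281, 4332):
4332 = 1×3281 + 1051
3281 = 3×1051 + 128
1051 = 8×128 + 27
128 = 4×27 + 20
27 = 1×20 + 7
20 = 2×7 + 6
7 = 1×6 + 1
6 = 6×1 + 0
gcd = 1, so a unique solution mod 4332 exists.
Back-substitute for the Bézout coefficients:
1 = 7 − 6
1 = −20 + 3·7
1 = 3·27 − 4·20
1 = −4·128 + 19·27
1 = 19·1051 − 156·128
1 = −156·3281 + 487·1051
1 = 487·4332 − 643·3281
So 3281·(-643) ≡ 1 (mod 4332), giving 3281⁻¹ ≡ 3689.
x ≡ 3281⁻¹·2653 ≡ 3689·2653 ≡ 929 (mod 4332).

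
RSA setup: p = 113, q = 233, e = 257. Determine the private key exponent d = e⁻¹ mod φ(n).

φ(n) = (p−1)(q−1) = 112·232 = 25984.
Need d with 257·d ≡ 1 (mod 25984). Apply the extended Euclidean algorithm:
25984 = 101*257 + 27
257 = 9*27 + 14
27 = 1*14 + 13
14 = 1*13 + 1
13 = 13*1 + 0
Back-substitute:
1 = 14 − 13
1 = −27 + 2·14
1 = 2·257 − 19·27
1 = −19·25984 + 1921·257
So 257·1921 ≡ 1 (mod 25984), hence d = 1921.

1921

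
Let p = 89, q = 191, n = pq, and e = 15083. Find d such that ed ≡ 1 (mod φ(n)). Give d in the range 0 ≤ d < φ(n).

6067

φ(n) = (p−1)(q−1) = 88·190 = 16720.
Need d with 15083·d ≡ 1 (mod 16720). Apply the extended Euclidean algorithm:
16720 = 1×15083 + 1637
15083 = 9×1637 + 350
1637 = 4×350 + 237
350 = 1×237 + 113
237 = 2×113 + 11
113 = 10×11 + 3
11 = 3×3 + 2
3 = 1×2 + 1
2 = 2×1 + 0
Back-substitute:
1 = 3 − 2
1 = −11 + 4·3
1 = 4·113 − 41·11
1 = −41·237 + 86·113
1 = 86·350 − 127·237
1 = −127·1637 + 594·350
1 = 594·15083 − 5473·1637
1 = −5473·16720 + 6067·15083
So 15083·6067 ≡ 1 (mod 16720), hence d = 6067.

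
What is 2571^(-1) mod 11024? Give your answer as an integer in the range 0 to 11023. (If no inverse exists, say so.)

Run Euclid on (11024, 2571):
11024 = 4*2571 + 740
2571 = 3*740 + 351
740 = 2*351 + 38
351 = 9*38 + 9
38 = 4*9 + 2
9 = 4*2 + 1
2 = 2*1 + 0
gcd = 1, so the inverse exists. Back-substitute:
1 = 9 − 4·2
1 = −4·38 + 17·9
1 = 17·351 − 157·38
1 = −157·740 + 331·351
1 = 331·2571 − 1150·740
1 = −1150·11024 + 4931·2571
So 2571·4931 ≡ 1 (mod 11024).

4931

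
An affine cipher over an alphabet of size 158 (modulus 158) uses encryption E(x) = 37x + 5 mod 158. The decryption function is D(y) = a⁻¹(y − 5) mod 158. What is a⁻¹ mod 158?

47

Run Euclid on (158, 37):
158 = 4·37 + 10
37 = 3·10 + 7
10 = 1·7 + 3
7 = 2·3 + 1
3 = 3·1 + 0
The gcd is 1. Working backward:
1 = 7 − 2·3
1 = −2·10 + 3·7
1 = 3·37 − 11·10
1 = −11·158 + 47·37
So 37·47 ≡ 1 (mod 158).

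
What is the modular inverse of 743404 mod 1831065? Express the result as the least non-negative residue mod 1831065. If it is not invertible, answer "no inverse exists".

1268869

Apply the Euclidean algorithm to 1831065 and 743404:
1831065 = 2·743404 + 344257
743404 = 2·344257 + 54890
344257 = 6·54890 + 14917
54890 = 3·14917 + 10139
14917 = 1·10139 + 4778
10139 = 2·4778 + 583
4778 = 8·583 + 114
583 = 5·114 + 13
114 = 8·13 + 10
13 = 1·10 + 3
10 = 3·3 + 1
3 = 3·1 + 0
gcd = 1, so the inverse exists. Back-substitute:
1 = 10 − 3·3
1 = −3·13 + 4·10
1 = 4·114 − 35·13
1 = −35·583 + 179·114
1 = 179·4778 − 1467·583
1 = −1467·10139 + 3113·4778
1 = 3113·14917 − 4580·10139
1 = −4580·54890 + 16853·14917
1 = 16853·344257 − 105698·54890
1 = −105698·743404 + 228249·344257
1 = 228249·1831065 − 562196·743404
Thus 743404·(-562196) ≡ 1 (mod 1831065); reducing, -562196 mod 1831065 = 1268869.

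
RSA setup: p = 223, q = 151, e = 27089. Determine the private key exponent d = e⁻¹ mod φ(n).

13409

φ(n) = (p−1)(q−1) = 222·150 = 33300.
Need d with 27089·d ≡ 1 (mod 33300). Apply the extended Euclidean algorithm:
33300 = 1*27089 + 6211
27089 = 4*6211 + 2245
6211 = 2*2245 + 1721
2245 = 1*1721 + 524
1721 = 3*524 + 149
524 = 3*149 + 77
149 = 1*77 + 72
77 = 1*72 + 5
72 = 14*5 + 2
5 = 2*2 + 1
2 = 2*1 + 0
Back-substitute:
1 = 5 − 2·2
1 = −2·72 + 29·5
1 = 29·77 − 31·72
1 = −31·149 + 60·77
1 = 60·524 − 211·149
1 = −211·1721 + 693·524
1 = 693·2245 − 904·1721
1 = −904·6211 + 2501·2245
1 = 2501·27089 − 10908·6211
1 = −10908·33300 + 13409·27089
So 27089·13409 ≡ 1 (mod 33300), hence d = 13409.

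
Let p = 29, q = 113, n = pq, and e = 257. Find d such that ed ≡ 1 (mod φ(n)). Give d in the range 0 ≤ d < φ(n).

φ(n) = (p−1)(q−1) = 28·112 = 3136.
Need d with 257·d ≡ 1 (mod 3136). Apply the extended Euclidean algorithm:
3136 = 12*257 + 52
257 = 4*52 + 49
52 = 1*49 + 3
49 = 16*3 + 1
3 = 3*1 + 0
Back-substitute:
1 = 49 − 16·3
1 = −16·52 + 17·49
1 = 17·257 − 84·52
1 = −84·3136 + 1025·257
So 257·1025 ≡ 1 (mod 3136), hence d = 1025.

1025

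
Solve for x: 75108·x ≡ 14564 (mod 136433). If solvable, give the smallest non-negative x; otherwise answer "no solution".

First find gcd(75108, 136433):
136433 = 1*75108 + 61325
75108 = 1*61325 + 13783
61325 = 4*13783 + 6193
13783 = 2*6193 + 1397
6193 = 4*1397 + 605
1397 = 2*605 + 187
605 = 3*187 + 44
187 = 4*44 + 11
44 = 4*11 + 0
gcd = 11 and 11 | 14564, so solutions exist. Divide through by 11: 6828x ≡ 1324 (mod 12403).
Now find 6828⁻¹ mod 12403:
12403 = 1·6828 + 5575
6828 = 1·5575 + 1253
5575 = 4·1253 + 563
1253 = 2·563 + 127
563 = 4·127 + 55
127 = 2·55 + 17
55 = 3·17 + 4
17 = 4·4 + 1
4 = 4·1 + 0
Back-substitute:
1 = 17 − 4·4
1 = −4·55 + 13·17
1 = 13·127 − 30·55
1 = −30·563 + 133·127
1 = 133·1253 − 296·563
1 = −296·5575 + 1317·1253
1 = 1317·6828 − 1613·5575
1 = −1613·12403 + 2930·6828
So 6828⁻¹ ≡ 2930 (mod 12403).
Then x ≡ 2930·1324 ≡ 9584 (mod 12403); the smallest non-negative solution is x = 9584.

9584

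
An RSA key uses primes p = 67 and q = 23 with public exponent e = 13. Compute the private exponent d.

1117

φ(n) = (p−1)(q−1) = 66·22 = 1452.
Need d with 13·d ≡ 1 (mod 1452). Apply the extended Euclidean algorithm:
1452 = 111*13 + 9
13 = 1*9 + 4
9 = 2*4 + 1
4 = 4*1 + 0
Back-substitute:
1 = 9 − 2·4
1 = −2·13 + 3·9
1 = 3·1452 − 335·13
So 13·(-335) ≡ 1 (mod 1452), hence d ≡ -335 ≡ 1117 (mod 1452).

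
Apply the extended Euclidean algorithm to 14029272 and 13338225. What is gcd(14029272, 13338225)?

Apply Euclid's algorithm to 14029272 and 13338225:
14029272 = 1·13338225 + 691047
13338225 = 19·691047 + 208332
691047 = 3·208332 + 66051
208332 = 3·66051 + 10179
66051 = 6·10179 + 4977
10179 = 2·4977 + 225
4977 = 22·225 + 27
225 = 8·27 + 9
27 = 3·9 + 0
gcd(14029272, 13338225) = 9.
Back-substituting:
9 = 225 − 8·27
9 = −8·4977 + 177·225
9 = 177·10179 − 362·4977
9 = −362·66051 + 2349·10179
9 = 2349·208332 − 7409·66051
9 = −7409·691047 + 24576·208332
9 = 24576·13338225 − 474353·691047
9 = −474353·14029272 + 498929·13338225
So 9 = (-474353)·14029272 + (498929)·13338225.

9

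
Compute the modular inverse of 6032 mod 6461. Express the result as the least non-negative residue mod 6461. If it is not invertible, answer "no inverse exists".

no inverse exists

Euclidean algorithm on 6461, 6032:
6461 = 1*6032 + 429
6032 = 14*429 + 26
429 = 16*26 + 13
26 = 2*13 + 0
The gcd is 13, not 1, hence no inverse exists.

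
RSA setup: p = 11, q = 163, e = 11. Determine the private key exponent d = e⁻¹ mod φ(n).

1031

φ(n) = (p−1)(q−1) = 10·162 = 1620.
Need d with 11·d ≡ 1 (mod 1620). Apply the extended Euclidean algorithm:
1620 = 147×11 + 3
11 = 3×3 + 2
3 = 1×2 + 1
2 = 2×1 + 0
Back-substitute:
1 = 3 − 2
1 = −11 + 4·3
1 = 4·1620 − 589·11
So 11·(-589) ≡ 1 (mod 1620), hence d ≡ -589 ≡ 1031 (mod 1620).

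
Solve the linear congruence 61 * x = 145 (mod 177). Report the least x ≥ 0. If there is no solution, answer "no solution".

43

First find gcd(61, 177):
177 = 2·61 + 55
61 = 1·55 + 6
55 = 9·6 + 1
6 = 6·1 + 0
gcd = 1, so a unique solution mod 177 exists.
Back-substitute for the Bézout coefficients:
1 = 55 − 9·6
1 = −9·61 + 10·55
1 = 10·177 − 29·61
So 61·(-29) ≡ 1 (mod 177), giving 61⁻¹ ≡ 148.
x ≡ 61⁻¹·145 ≡ 148·145 ≡ 43 (mod 177).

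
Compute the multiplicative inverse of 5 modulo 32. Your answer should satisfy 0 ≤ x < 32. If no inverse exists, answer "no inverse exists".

13

Extended Euclidean algorithm:
32 = 6*5 + 2
5 = 2*2 + 1
2 = 2*1 + 0
gcd = 1, so the inverse exists. Back-substitute:
1 = 5 − 2·2
1 = −2·32 + 13·5
So 5·13 ≡ 1 (mod 32).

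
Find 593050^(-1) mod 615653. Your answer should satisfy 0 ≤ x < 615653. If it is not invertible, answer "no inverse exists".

203193

Run Euclid on (615653, 593050):
615653 = 1×593050 + 22603
593050 = 26×22603 + 5372
22603 = 4×5372 + 1115
5372 = 4×1115 + 912
1115 = 1×912 + 203
912 = 4×203 + 100
203 = 2×100 + 3
100 = 33×3 + 1
3 = 3×1 + 0
Since gcd(593050, 615653) = 1, back-substitute to write 1 as a combination:
1 = 100 − 33·3
1 = −33·203 + 67·100
1 = 67·912 − 301·203
1 = −301·1115 + 368·912
1 = 368·5372 − 1773·1115
1 = −1773·22603 + 7460·5372
1 = 7460·593050 − 195733·22603
1 = −195733·615653 + 203193·593050
So 593050·203193 ≡ 1 (mod 615653).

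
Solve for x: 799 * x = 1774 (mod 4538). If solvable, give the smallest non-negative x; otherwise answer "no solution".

3126

First find gcd(799, 4538):
4538 = 5*799 + 543
799 = 1*543 + 256
543 = 2*256 + 31
256 = 8*31 + 8
31 = 3*8 + 7
8 = 1*7 + 1
7 = 7*1 + 0
gcd = 1, so a unique solution mod 4538 exists.
Back-substitute for the Bézout coefficients:
1 = 8 − 7
1 = −31 + 4·8
1 = 4·256 − 33·31
1 = −33·543 + 70·256
1 = 70·799 − 103·543
1 = −103·4538 + 585·799
So 799·(585) ≡ 1 (mod 4538), giving 799⁻¹ ≡ 585.
x ≡ 799⁻¹·1774 ≡ 585·1774 ≡ 3126 (mod 4538).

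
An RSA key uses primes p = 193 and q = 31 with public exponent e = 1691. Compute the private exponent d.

5651

φ(n) = (p−1)(q−1) = 192·30 = 5760.
Need d with 1691·d ≡ 1 (mod 5760). Apply the extended Euclidean algorithm:
5760 = 3·1691 + 687
1691 = 2·687 + 317
687 = 2·317 + 53
317 = 5·53 + 52
53 = 1·52 + 1
52 = 52·1 + 0
Back-substitute:
1 = 53 − 52
1 = −317 + 6·53
1 = 6·687 − 13·317
1 = −13·1691 + 32·687
1 = 32·5760 − 109·1691
So 1691·(-109) ≡ 1 (mod 5760), hence d ≡ -109 ≡ 5651 (mod 5760).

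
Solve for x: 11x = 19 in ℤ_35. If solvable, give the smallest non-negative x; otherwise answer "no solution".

First find gcd(11, 35):
35 = 3·11 + 2
11 = 5·2 + 1
2 = 2·1 + 0
gcd = 1, so a unique solution mod 35 exists.
Back-substitute for the Bézout coefficients:
1 = 11 − 5·2
1 = −5·35 + 16·11
So 11·(16) ≡ 1 (mod 35), giving 11⁻¹ ≡ 16.
x ≡ 11⁻¹·19 ≡ 16·19 ≡ 24 (mod 35).

24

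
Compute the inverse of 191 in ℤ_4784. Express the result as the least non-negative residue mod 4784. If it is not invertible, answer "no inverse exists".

Run Euclid on (4784, 191):
4784 = 25·191 + 9
191 = 21·9 + 2
9 = 4·2 + 1
2 = 2·1 + 0
Since gcd(191, 4784) = 1, back-substitute to write 1 as a combination:
1 = 9 − 4·2
1 = −4·191 + 85·9
1 = 85·4784 − 2129·191
Hence 191⁻¹ ≡ -2129 ≡ 2655 (mod 4784).

2655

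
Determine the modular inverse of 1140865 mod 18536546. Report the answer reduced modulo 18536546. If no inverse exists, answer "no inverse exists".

7436033

gcd(18536546, 1140865) by repeated division:
18536546 = 16*1140865 + 282706
1140865 = 4*282706 + 10041
282706 = 28*10041 + 1558
10041 = 6*1558 + 693
1558 = 2*693 + 172
693 = 4*172 + 5
172 = 34*5 + 2
5 = 2*2 + 1
2 = 2*1 + 0
The gcd is 1. Working backward:
1 = 5 − 2·2
1 = −2·172 + 69·5
1 = 69·693 − 278·172
1 = −278·1558 + 625·693
1 = 625·10041 − 4028·1558
1 = −4028·282706 + 113409·10041
1 = 113409·1140865 − 457664·282706
1 = −457664·18536546 + 7436033·1140865
So 1140865·7436033 ≡ 1 (mod 18536546).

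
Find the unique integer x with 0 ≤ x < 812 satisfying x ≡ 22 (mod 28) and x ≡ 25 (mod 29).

Write x = 22 + 28·k. Then 28·k ≡ 25 − 22 ≡ 3 (mod 29).
Need 28⁻¹ mod 29. Extended Euclid on (29, 28):
29 = 1·28 + 1
28 = 28·1 + 0
Back-substitute:
1 = 29 − 28
28⁻¹ ≡ 28 (mod 29), so k ≡ 28·3 ≡ 26 (mod 29).
x = 22 + 28·26 = 750.

750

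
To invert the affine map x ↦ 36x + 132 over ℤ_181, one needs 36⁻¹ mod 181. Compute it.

Run Euclid on (181, 36):
181 = 5·36 + 1
36 = 36·1 + 0
The gcd is 1. Working backward:
1 = 181 − 5·36
So 36·(-5) ≡ 1 (mod 181), and -5 ≡ 176 (mod 181).

176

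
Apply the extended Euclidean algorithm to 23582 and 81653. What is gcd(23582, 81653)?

13

Repeated division:
81653 = 3·23582 + 10907
23582 = 2·10907 + 1768
10907 = 6·1768 + 299
1768 = 5·299 + 273
299 = 1·273 + 26
273 = 10·26 + 13
26 = 2·13 + 0
gcd(23582, 81653) = 13.
Back-substituting:
13 = 273 − 10·26
13 = −10·299 + 11·273
13 = 11·1768 − 65·299
13 = −65·10907 + 401·1768
13 = 401·23582 − 867·10907
13 = −867·81653 + 3002·23582
So 13 = (-867)·81653 + (3002)·23582.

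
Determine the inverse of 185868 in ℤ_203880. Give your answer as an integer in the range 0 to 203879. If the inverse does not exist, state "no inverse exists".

no inverse exists

Euclidean algorithm on 203880, 185868:
203880 = 1×185868 + 18012
185868 = 10×18012 + 5748
18012 = 3×5748 + 768
5748 = 7×768 + 372
768 = 2×372 + 24
372 = 15×24 + 12
24 = 2×12 + 0
The gcd is 12, not 1, hence no inverse exists.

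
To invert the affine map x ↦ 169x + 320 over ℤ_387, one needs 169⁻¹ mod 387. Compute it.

Run Euclid on (387, 169):
387 = 2*169 + 49
169 = 3*49 + 22
49 = 2*22 + 5
22 = 4*5 + 2
5 = 2*2 + 1
2 = 2*1 + 0
gcd = 1, so the inverse exists. Back-substitute:
1 = 5 − 2·2
1 = −2·22 + 9·5
1 = 9·49 − 20·22
1 = −20·169 + 69·49
1 = 69·387 − 158·169
Thus 169·(-158) ≡ 1 (mod 387); reducing, -158 mod 387 = 229.

229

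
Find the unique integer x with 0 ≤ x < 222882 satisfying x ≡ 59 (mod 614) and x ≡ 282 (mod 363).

Write x = 59 + 614·k. Then 614·k ≡ 282 − 59 ≡ 223 (mod 363).
Need 614⁻¹ mod 363. Extended Euclid on (363, 251):
363 = 1×251 + 112
251 = 2×112 + 27
112 = 4×27 + 4
27 = 6×4 + 3
4 = 1×3 + 1
3 = 3×1 + 0
Back-substitute:
1 = 4 − 3
1 = −27 + 7·4
1 = 7·112 − 29·27
1 = −29·251 + 65·112
1 = 65·363 − 94·251
614⁻¹ ≡ 269 (mod 363), so k ≡ 269·223 ≡ 92 (mod 363).
x = 59 + 614·92 = 56547.

56547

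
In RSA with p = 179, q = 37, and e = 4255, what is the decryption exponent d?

1759

φ(n) = (p−1)(q−1) = 178·36 = 6408.
Need d with 4255·d ≡ 1 (mod 6408). Apply the extended Euclidean algorithm:
6408 = 1×4255 + 2153
4255 = 1×2153 + 2102
2153 = 1×2102 + 51
2102 = 41×51 + 11
51 = 4×11 + 7
11 = 1×7 + 4
7 = 1×4 + 3
4 = 1×3 + 1
3 = 3×1 + 0
Back-substitute:
1 = 4 − 3
1 = −7 + 2·4
1 = 2·11 − 3·7
1 = −3·51 + 14·11
1 = 14·2102 − 577·51
1 = −577·2153 + 591·2102
1 = 591·4255 − 1168·2153
1 = −1168·6408 + 1759·4255
So 4255·1759 ≡ 1 (mod 6408), hence d = 1759.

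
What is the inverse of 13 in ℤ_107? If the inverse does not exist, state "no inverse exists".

33

Run Euclid on (107, 13):
107 = 8*13 + 3
13 = 4*3 + 1
3 = 3*1 + 0
Since gcd(13, 107) = 1, back-substitute to write 1 as a combination:
1 = 13 − 4·3
1 = −4·107 + 33·13
So 13·33 ≡ 1 (mod 107).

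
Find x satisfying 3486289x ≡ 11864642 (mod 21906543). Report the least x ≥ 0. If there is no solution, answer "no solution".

First find gcd(3486289, 21906543):
21906543 = 6*3486289 + 988809
3486289 = 3*988809 + 519862
988809 = 1*519862 + 468947
519862 = 1*468947 + 50915
468947 = 9*50915 + 10712
50915 = 4*10712 + 8067
10712 = 1*8067 + 2645
8067 = 3*2645 + 132
2645 = 20*132 + 5
132 = 26*5 + 2
5 = 2*2 + 1
2 = 2*1 + 0
gcd = 1, so a unique solution mod 21906543 exists.
Back-substitute for the Bézout coefficients:
1 = 5 − 2·2
1 = −2·132 + 53·5
1 = 53·2645 − 1062·132
1 = −1062·8067 + 3239·2645
1 = 3239·10712 − 4301·8067
1 = −4301·50915 + 20443·10712
1 = 20443·468947 − 188288·50915
1 = −188288·519862 + 208731·468947
1 = 208731·988809 − 397019·519862
1 = −397019·3486289 + 1399788·988809
1 = 1399788·21906543 − 8795747·3486289
So 3486289·(-8795747) ≡ 1 (mod 21906543), giving 3486289⁻¹ ≡ 13110796.
x ≡ 3486289⁻¹·11864642 ≡ 13110796·11864642 ≡ 265826 (mod 21906543).

265826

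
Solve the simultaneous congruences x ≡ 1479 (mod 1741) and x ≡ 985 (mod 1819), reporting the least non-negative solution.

Write x = 1479 + 1741·k. Then 1741·k ≡ 985 − 1479 ≡ 1325 (mod 1819).
Need 1741⁻¹ mod 1819. Extended Euclid on (1819, 1741):
1819 = 1·1741 + 78
1741 = 22·78 + 25
78 = 3·25 + 3
25 = 8·3 + 1
3 = 3·1 + 0
Back-substitute:
1 = 25 − 8·3
1 = −8·78 + 25·25
1 = 25·1741 − 558·78
1 = −558·1819 + 583·1741
1741⁻¹ ≡ 583 (mod 1819), so k ≡ 583·1325 ≡ 1219 (mod 1819).
x = 1479 + 1741·1219 = 2123758.

2123758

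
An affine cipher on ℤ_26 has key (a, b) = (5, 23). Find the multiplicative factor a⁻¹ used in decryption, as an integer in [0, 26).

21

Apply the Euclidean algorithm to 26 and 5:
26 = 5×5 + 1
5 = 5×1 + 0
gcd = 1, so the inverse exists. Back-substitute:
1 = 26 − 5·5
Hence 5⁻¹ ≡ -5 ≡ 21 (mod 26).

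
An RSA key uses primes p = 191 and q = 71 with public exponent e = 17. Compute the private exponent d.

φ(n) = (p−1)(q−1) = 190·70 = 13300.
Need d with 17·d ≡ 1 (mod 13300). Apply the extended Euclidean algorithm:
13300 = 782×17 + 6
17 = 2×6 + 5
6 = 1×5 + 1
5 = 5×1 + 0
Back-substitute:
1 = 6 − 5
1 = −17 + 3·6
1 = 3·13300 − 2347·17
So 17·(-2347) ≡ 1 (mod 13300), hence d ≡ -2347 ≡ 10953 (mod 13300).

10953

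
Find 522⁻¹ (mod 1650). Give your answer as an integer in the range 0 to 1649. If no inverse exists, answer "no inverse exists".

Compute gcd(522, 1650):
1650 = 3·522 + 84
522 = 6·84 + 18
84 = 4·18 + 12
18 = 1·12 + 6
12 = 2·6 + 0
gcd(522, 1650) = 6 ≠ 1, so 522 has no multiplicative inverse modulo 1650.

no inverse exists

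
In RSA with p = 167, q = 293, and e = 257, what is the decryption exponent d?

5281

φ(n) = (p−1)(q−1) = 166·292 = 48472.
Need d with 257·d ≡ 1 (mod 48472). Apply the extended Euclidean algorithm:
48472 = 188*257 + 156
257 = 1*156 + 101
156 = 1*101 + 55
101 = 1*55 + 46
55 = 1*46 + 9
46 = 5*9 + 1
9 = 9*1 + 0
Back-substitute:
1 = 46 − 5·9
1 = −5·55 + 6·46
1 = 6·101 − 11·55
1 = −11·156 + 17·101
1 = 17·257 − 28·156
1 = −28·48472 + 5281·257
So 257·5281 ≡ 1 (mod 48472), hence d = 5281.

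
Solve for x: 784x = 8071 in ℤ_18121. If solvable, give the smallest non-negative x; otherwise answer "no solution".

First find gcd(784, 18121):
18121 = 23·784 + 89
784 = 8·89 + 72
89 = 1·72 + 17
72 = 4·17 + 4
17 = 4·4 + 1
4 = 4·1 + 0
gcd = 1, so a unique solution mod 18121 exists.
Back-substitute for the Bézout coefficients:
1 = 17 − 4·4
1 = −4·72 + 17·17
1 = 17·89 − 21·72
1 = −21·784 + 185·89
1 = 185·18121 − 4276·784
So 784·(-4276) ≡ 1 (mod 18121), giving 784⁻¹ ≡ 13845.
x ≡ 784⁻¹·8071 ≡ 13845·8071 ≡ 8909 (mod 18121).

8909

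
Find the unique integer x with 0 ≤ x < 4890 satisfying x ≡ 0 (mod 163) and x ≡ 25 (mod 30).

Write x = 0 + 163·k. Then 163·k ≡ 25 − 0 ≡ 25 (mod 30).
Need 163⁻¹ mod 30. Extended Euclid on (30, 13):
30 = 2·13 + 4
13 = 3·4 + 1
4 = 4·1 + 0
Back-substitute:
1 = 13 − 3·4
1 = −3·30 + 7·13
163⁻¹ ≡ 7 (mod 30), so k ≡ 7·25 ≡ 25 (mod 30).
x = 0 + 163·25 = 4075.

4075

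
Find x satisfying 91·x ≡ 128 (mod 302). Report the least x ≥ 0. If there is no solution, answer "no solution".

18

First find gcd(91, 302):
302 = 3·91 + 29
91 = 3·29 + 4
29 = 7·4 + 1
4 = 4·1 + 0
gcd = 1, so a unique solution mod 302 exists.
Back-substitute for the Bézout coefficients:
1 = 29 − 7·4
1 = −7·91 + 22·29
1 = 22·302 − 73·91
So 91·(-73) ≡ 1 (mod 302), giving 91⁻¹ ≡ 229.
x ≡ 91⁻¹·128 ≡ 229·128 ≡ 18 (mod 302).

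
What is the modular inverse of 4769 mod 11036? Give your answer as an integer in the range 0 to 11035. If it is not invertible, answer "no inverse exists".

gcd(11036, 4769) by repeated division:
11036 = 2*4769 + 1498
4769 = 3*1498 + 275
1498 = 5*275 + 123
275 = 2*123 + 29
123 = 4*29 + 7
29 = 4*7 + 1
7 = 7*1 + 0
gcd = 1, so the inverse exists. Back-substitute:
1 = 29 − 4·7
1 = −4·123 + 17·29
1 = 17·275 − 38·123
1 = −38·1498 + 207·275
1 = 207·4769 − 659·1498
1 = −659·11036 + 1525·4769
So 4769·1525 ≡ 1 (mod 11036).

1525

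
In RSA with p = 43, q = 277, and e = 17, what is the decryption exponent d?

6137

φ(n) = (p−1)(q−1) = 42·276 = 11592.
Need d with 17·d ≡ 1 (mod 11592). Apply the extended Euclidean algorithm:
11592 = 681*17 + 15
17 = 1*15 + 2
15 = 7*2 + 1
2 = 2*1 + 0
Back-substitute:
1 = 15 − 7·2
1 = −7·17 + 8·15
1 = 8·11592 − 5455·17
So 17·(-5455) ≡ 1 (mod 11592), hence d ≡ -5455 ≡ 6137 (mod 11592).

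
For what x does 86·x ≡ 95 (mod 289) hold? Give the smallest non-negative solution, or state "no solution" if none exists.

112

First find gcd(86, 289):
289 = 3*86 + 31
86 = 2*31 + 24
31 = 1*24 + 7
24 = 3*7 + 3
7 = 2*3 + 1
3 = 3*1 + 0
gcd = 1, so a unique solution mod 289 exists.
Back-substitute for the Bézout coefficients:
1 = 7 − 2·3
1 = −2·24 + 7·7
1 = 7·31 − 9·24
1 = −9·86 + 25·31
1 = 25·289 − 84·86
So 86·(-84) ≡ 1 (mod 289), giving 86⁻¹ ≡ 205.
x ≡ 86⁻¹·95 ≡ 205·95 ≡ 112 (mod 289).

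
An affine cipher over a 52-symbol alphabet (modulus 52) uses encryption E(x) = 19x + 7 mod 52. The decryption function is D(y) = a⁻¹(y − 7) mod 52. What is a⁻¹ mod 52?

Apply the Euclidean algorithm to 52 and 19:
52 = 2×19 + 14
19 = 1×14 + 5
14 = 2×5 + 4
5 = 1×4 + 1
4 = 4×1 + 0
Since gcd(19, 52) = 1, back-substitute to write 1 as a combination:
1 = 5 − 4
1 = −14 + 3·5
1 = 3·19 − 4·14
1 = −4·52 + 11·19
So 19·11 ≡ 1 (mod 52).

11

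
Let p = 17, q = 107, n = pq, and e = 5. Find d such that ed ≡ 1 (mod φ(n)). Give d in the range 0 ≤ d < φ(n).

φ(n) = (p−1)(q−1) = 16·106 = 1696.
Need d with 5·d ≡ 1 (mod 1696). Apply the extended Euclidean algorithm:
1696 = 339·5 + 1
5 = 5·1 + 0
Back-substitute:
1 = 1696 − 339·5
So 5·(-339) ≡ 1 (mod 1696), hence d ≡ -339 ≡ 1357 (mod 1696).

1357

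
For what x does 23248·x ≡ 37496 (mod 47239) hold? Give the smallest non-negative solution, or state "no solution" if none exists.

20435

First find gcd(23248, 47239):
47239 = 2×23248 + 743
23248 = 31×743 + 215
743 = 3×215 + 98
215 = 2×98 + 19
98 = 5×19 + 3
19 = 6×3 + 1
3 = 3×1 + 0
gcd = 1, so a unique solution mod 47239 exists.
Back-substitute for the Bézout coefficients:
1 = 19 − 6·3
1 = −6·98 + 31·19
1 = 31·215 − 68·98
1 = −68·743 + 235·215
1 = 235·23248 − 7353·743
1 = −7353·47239 + 14941·23248
So 23248·(14941) ≡ 1 (mod 47239), giving 23248⁻¹ ≡ 14941.
x ≡ 23248⁻¹·37496 ≡ 14941·37496 ≡ 20435 (mod 47239).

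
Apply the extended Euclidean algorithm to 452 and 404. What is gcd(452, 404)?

4

Apply Euclid's algorithm to 452 and 404:
452 = 1×404 + 48
404 = 8×48 + 20
48 = 2×20 + 8
20 = 2×8 + 4
8 = 2×4 + 0
gcd(452, 404) = 4.
Express as a combination:
4 = 20 − 2·8
4 = −2·48 + 5·20
4 = 5·404 − 42·48
4 = −42·452 + 47·404
So 4 = (-42)·452 + (47)·404.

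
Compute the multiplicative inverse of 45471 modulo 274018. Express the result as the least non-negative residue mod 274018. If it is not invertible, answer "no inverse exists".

Apply the Euclidean algorithm to 274018 and 45471:
274018 = 6×45471 + 1192
45471 = 38×1192 + 175
1192 = 6×175 + 142
175 = 1×142 + 33
142 = 4×33 + 10
33 = 3×10 + 3
10 = 3×3 + 1
3 = 3×1 + 0
gcd = 1, so the inverse exists. Back-substitute:
1 = 10 − 3·3
1 = −3·33 + 10·10
1 = 10·142 − 43·33
1 = −43·175 + 53·142
1 = 53·1192 − 361·175
1 = −361·45471 + 13771·1192
1 = 13771·274018 − 82987·45471
Thus 45471·(-82987) ≡ 1 (mod 274018); reducing, -82987 mod 274018 = 191031.

191031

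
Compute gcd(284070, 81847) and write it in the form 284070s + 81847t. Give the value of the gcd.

Repeated division:
284070 = 3×81847 + 38529
81847 = 2×38529 + 4789
38529 = 8×4789 + 217
4789 = 22×217 + 15
217 = 14×15 + 7
15 = 2×7 + 1
7 = 7×1 + 0
gcd(284070, 81847) = 1.
Express as a combination:
1 = 15 − 2·7
1 = −2·217 + 29·15
1 = 29·4789 − 640·217
1 = −640·38529 + 5149·4789
1 = 5149·81847 − 10938·38529
1 = −10938·284070 + 37963·81847
So 1 = (-10938)·284070 + (37963)·81847.

1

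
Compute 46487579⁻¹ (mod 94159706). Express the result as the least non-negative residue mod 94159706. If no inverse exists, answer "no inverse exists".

78531259

Run Euclid on (94159706, 46487579):
94159706 = 2·46487579 + 1184548
46487579 = 39·1184548 + 290207
1184548 = 4·290207 + 23720
290207 = 12·23720 + 5567
23720 = 4·5567 + 1452
5567 = 3·1452 + 1211
1452 = 1·1211 + 241
1211 = 5·241 + 6
241 = 40·6 + 1
6 = 6·1 + 0
Since gcd(46487579, 94159706) = 1, back-substitute to write 1 as a combination:
1 = 241 − 40·6
1 = −40·1211 + 201·241
1 = 201·1452 − 241·1211
1 = −241·5567 + 924·1452
1 = 924·23720 − 3937·5567
1 = −3937·290207 + 48168·23720
1 = 48168·1184548 − 196609·290207
1 = −196609·46487579 + 7715919·1184548
1 = 7715919·94159706 − 15628447·46487579
Thus 46487579·(-15628447) ≡ 1 (mod 94159706); reducing, -15628447 mod 94159706 = 78531259.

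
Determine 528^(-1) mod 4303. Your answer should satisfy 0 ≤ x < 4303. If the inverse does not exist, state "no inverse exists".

3268

Apply the Euclidean algorithm to 4303 and 528:
4303 = 8×528 + 79
528 = 6×79 + 54
79 = 1×54 + 25
54 = 2×25 + 4
25 = 6×4 + 1
4 = 4×1 + 0
The gcd is 1. Working backward:
1 = 25 − 6·4
1 = −6·54 + 13·25
1 = 13·79 − 19·54
1 = −19·528 + 127·79
1 = 127·4303 − 1035·528
Thus 528·(-1035) ≡ 1 (mod 4303); reducing, -1035 mod 4303 = 3268.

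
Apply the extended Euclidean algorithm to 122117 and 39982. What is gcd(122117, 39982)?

1

Euclidean algorithm:
122117 = 3·39982 + 2171
39982 = 18·2171 + 904
2171 = 2·904 + 363
904 = 2·363 + 178
363 = 2·178 + 7
178 = 25·7 + 3
7 = 2·3 + 1
3 = 3·1 + 0
gcd(122117, 39982) = 1.
Express as a combination:
1 = 7 − 2·3
1 = −2·178 + 51·7
1 = 51·363 − 104·178
1 = −104·904 + 259·363
1 = 259·2171 − 622·904
1 = −622·39982 + 11455·2171
1 = 11455·122117 − 34987·39982
So 1 = (11455)·122117 + (-34987)·39982.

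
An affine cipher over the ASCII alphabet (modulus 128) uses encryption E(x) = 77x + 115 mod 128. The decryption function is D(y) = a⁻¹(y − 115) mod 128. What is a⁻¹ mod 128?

gcd(128, 77) by repeated division:
128 = 1*77 + 51
77 = 1*51 + 26
51 = 1*26 + 25
26 = 1*25 + 1
25 = 25*1 + 0
Since gcd(77, 128) = 1, back-substitute to write 1 as a combination:
1 = 26 − 25
1 = −51 + 2·26
1 = 2·77 − 3·51
1 = −3·128 + 5·77
So 77·5 ≡ 1 (mod 128).

5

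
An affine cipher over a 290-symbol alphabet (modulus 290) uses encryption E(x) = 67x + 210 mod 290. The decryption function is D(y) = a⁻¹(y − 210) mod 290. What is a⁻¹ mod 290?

gcd(290, 67) by repeated division:
290 = 4×67 + 22
67 = 3×22 + 1
22 = 22×1 + 0
Since gcd(67, 290) = 1, back-substitute to write 1 as a combination:
1 = 67 − 3·22
1 = −3·290 + 13·67
So 67·13 ≡ 1 (mod 290).

13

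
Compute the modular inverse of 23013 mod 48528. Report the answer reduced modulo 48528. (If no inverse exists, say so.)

no inverse exists

Compute gcd(23013, 48528):
48528 = 2×23013 + 2502
23013 = 9×2502 + 495
2502 = 5×495 + 27
495 = 18×27 + 9
27 = 3×9 + 0
Since gcd = 9 > 1, 23013 is not a unit mod 48528.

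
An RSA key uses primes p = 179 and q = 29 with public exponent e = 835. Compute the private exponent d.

φ(n) = (p−1)(q−1) = 178·28 = 4984.
Need d with 835·d ≡ 1 (mod 4984). Apply the extended Euclidean algorithm:
4984 = 5×835 + 809
835 = 1×809 + 26
809 = 31×26 + 3
26 = 8×3 + 2
3 = 1×2 + 1
2 = 2×1 + 0
Back-substitute:
1 = 3 − 2
1 = −26 + 9·3
1 = 9·809 − 280·26
1 = −280·835 + 289·809
1 = 289·4984 − 1725·835
So 835·(-1725) ≡ 1 (mod 4984), hence d ≡ -1725 ≡ 3259 (mod 4984).

3259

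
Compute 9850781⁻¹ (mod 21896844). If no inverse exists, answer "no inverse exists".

18903905

Apply the Euclidean algorithm to 21896844 and 9850781:
21896844 = 2×9850781 + 2195282
9850781 = 4×2195282 + 1069653
2195282 = 2×1069653 + 55976
1069653 = 19×55976 + 6109
55976 = 9×6109 + 995
6109 = 6×995 + 139
995 = 7×139 + 22
139 = 6×22 + 7
22 = 3×7 + 1
7 = 7×1 + 0
gcd = 1, so the inverse exists. Back-substitute:
1 = 22 − 3·7
1 = −3·139 + 19·22
1 = 19·995 − 136·139
1 = −136·6109 + 835·995
1 = 835·55976 − 7651·6109
1 = −7651·1069653 + 146204·55976
1 = 146204·2195282 − 300059·1069653
1 = −300059·9850781 + 1346440·2195282
1 = 1346440·21896844 − 2992939·9850781
So 9850781·(-2992939) ≡ 1 (mod 21896844), and -2992939 ≡ 18903905 (mod 21896844).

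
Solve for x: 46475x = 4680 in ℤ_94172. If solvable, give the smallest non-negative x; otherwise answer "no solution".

First find gcd(46475, 94172):
94172 = 2*46475 + 1222
46475 = 38*1222 + 39
1222 = 31*39 + 13
39 = 3*13 + 0
gcd = 13 and 13 | 4680, so solutions exist. Divide through by 13: 3575x ≡ 360 (mod 7244).
Now find 3575⁻¹ mod 7244:
7244 = 2×3575 + 94
3575 = 38×94 + 3
94 = 31×3 + 1
3 = 3×1 + 0
Back-substitute:
1 = 94 − 31·3
1 = −31·3575 + 1179·94
1 = 1179·7244 − 2389·3575
So 3575·(-2389) ≡ 1 (mod 7244), i.e. 3575⁻¹ ≡ 4855.
Then x ≡ 4855·360 ≡ 1996 (mod 7244); the smallest non-negative solution is x = 1996.

1996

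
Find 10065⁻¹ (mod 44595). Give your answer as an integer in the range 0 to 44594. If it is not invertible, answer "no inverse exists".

Compute gcd(10065, 44595):
44595 = 4*10065 + 4335
10065 = 2*4335 + 1395
4335 = 3*1395 + 150
1395 = 9*150 + 45
150 = 3*45 + 15
45 = 3*15 + 0
The gcd is 15, not 1, hence no inverse exists.

no inverse exists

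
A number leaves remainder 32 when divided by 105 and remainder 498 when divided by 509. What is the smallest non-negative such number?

8642

Write x = 32 + 105·k. Then 105·k ≡ 498 − 32 ≡ 466 (mod 509).
Need 105⁻¹ mod 509. Extended Euclid on (509, 105):
509 = 4·105 + 89
105 = 1·89 + 16
89 = 5·16 + 9
16 = 1·9 + 7
9 = 1·7 + 2
7 = 3·2 + 1
2 = 2·1 + 0
Back-substitute:
1 = 7 − 3·2
1 = −3·9 + 4·7
1 = 4·16 − 7·9
1 = −7·89 + 39·16
1 = 39·105 − 46·89
1 = −46·509 + 223·105
105⁻¹ ≡ 223 (mod 509), so k ≡ 223·466 ≡ 82 (mod 509).
x = 32 + 105·82 = 8642.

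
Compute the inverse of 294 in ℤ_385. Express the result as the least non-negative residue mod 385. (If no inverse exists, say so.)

no inverse exists

Euclidean algorithm on 385, 294:
385 = 1·294 + 91
294 = 3·91 + 21
91 = 4·21 + 7
21 = 3·7 + 0
gcd(294, 385) = 7 ≠ 1, so 294 has no multiplicative inverse modulo 385.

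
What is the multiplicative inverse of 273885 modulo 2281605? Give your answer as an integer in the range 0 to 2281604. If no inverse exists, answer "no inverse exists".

Euclidean algorithm on 2281605, 273885:
2281605 = 8*273885 + 90525
273885 = 3*90525 + 2310
90525 = 39*2310 + 435
2310 = 5*435 + 135
435 = 3*135 + 30
135 = 4*30 + 15
30 = 2*15 + 0
gcd(273885, 2281605) = 15 ≠ 1, so 273885 has no multiplicative inverse modulo 2281605.

no inverse exists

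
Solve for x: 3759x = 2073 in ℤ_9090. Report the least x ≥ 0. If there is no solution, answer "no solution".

2027

First find gcd(3759, 9090):
9090 = 2·3759 + 1572
3759 = 2·1572 + 615
1572 = 2·615 + 342
615 = 1·342 + 273
342 = 1·273 + 69
273 = 3·69 + 66
69 = 1·66 + 3
66 = 22·3 + 0
gcd = 3 and 3 | 2073, so solutions exist. Divide through by 3: 1253x ≡ 691 (mod 3030).
Now find 1253⁻¹ mod 3030:
3030 = 2·1253 + 524
1253 = 2·524 + 205
524 = 2·205 + 114
205 = 1·114 + 91
114 = 1·91 + 23
91 = 3·23 + 22
23 = 1·22 + 1
22 = 22·1 + 0
Back-substitute:
1 = 23 − 22
1 = −91 + 4·23
1 = 4·114 − 5·91
1 = −5·205 + 9·114
1 = 9·524 − 23·205
1 = −23·1253 + 55·524
1 = 55·3030 − 133·1253
So 1253·(-133) ≡ 1 (mod 3030), i.e. 1253⁻¹ ≡ 2897.
Then x ≡ 2897·691 ≡ 2027 (mod 3030); the smallest non-negative solution is x = 2027.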